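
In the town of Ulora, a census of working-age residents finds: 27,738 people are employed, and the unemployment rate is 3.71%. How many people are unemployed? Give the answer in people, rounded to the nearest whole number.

About 1,069 are unemployed.

Let U be the number unemployed. The labor force is E + U, and U/(E+U) = 0.0371.
So U = 0.0371 × 27,738 / (1 − 0.0371) = 1029.08 / 0.9629 ≈ 1,069.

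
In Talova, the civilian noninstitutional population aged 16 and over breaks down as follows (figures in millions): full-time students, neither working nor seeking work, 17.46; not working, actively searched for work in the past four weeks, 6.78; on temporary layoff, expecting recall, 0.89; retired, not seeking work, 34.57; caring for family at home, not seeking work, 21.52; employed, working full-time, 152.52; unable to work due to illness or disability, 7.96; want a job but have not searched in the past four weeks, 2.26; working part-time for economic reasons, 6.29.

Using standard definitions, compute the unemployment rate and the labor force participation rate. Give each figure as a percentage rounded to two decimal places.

Unemployment rate ≈ 4.61%; labor force participation rate ≈ 66.53%.

Employed = 152.52 + 6.29 = 158.81 million (anyone who worked, including part-time for economic reasons, counts as employed).
Unemployed = 6.78 + 0.89 = 7.67 million (jobless and actively searching, or on temporary layoff).
Labor force = 158.81 + 7.67 = 166.48 million.
Not in labor force = 17.46 + 34.57 + 21.52 + 7.96 + 2.26 = 83.77 million (those not working and not actively searching are outside the labor force — including those who want a job but have given up searching).
Civilian working-age population = 166.48 + 83.77 = 250.25 million.
Unemployment rate = 7.67 / 166.48 = 4.61%.
Labor force participation rate = 166.48 / 250.25 = 66.53%.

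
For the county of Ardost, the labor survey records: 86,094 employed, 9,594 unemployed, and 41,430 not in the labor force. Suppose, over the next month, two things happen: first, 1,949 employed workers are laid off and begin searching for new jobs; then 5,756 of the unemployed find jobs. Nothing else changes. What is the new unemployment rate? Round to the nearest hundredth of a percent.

New unemployment rate ≈ 6.05%.

Initially, labor force = 86,094 + 9,594 = 95,688, so u = 9,594/95,688 = 10.03%.
After the first change, employed falls and unemployed rises by 1,949; labor force unchanged → E = 84,145, U = 11,543, labor force = 95,688.
After the second change, unemployed falls and employed rises by 5,756; labor force unchanged → E = 89,901, U = 5,787, labor force = 95,688.
New unemployment rate = 5,787 / 95,688 = 6.05%.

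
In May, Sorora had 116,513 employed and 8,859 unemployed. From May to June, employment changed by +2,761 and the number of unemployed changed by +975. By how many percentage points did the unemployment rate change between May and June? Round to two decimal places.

The unemployment rate changed by +0.55 percentage points.

May: labor force = 116,513 + 8,859 = 125,372; u = 8,859/125,372 = 7.07%.
June: labor force = 119,274 + 9,834 = 129,108; u = 9,834/129,108 = 7.62%.
Change = 7.62% − 7.07% = +0.55 pp.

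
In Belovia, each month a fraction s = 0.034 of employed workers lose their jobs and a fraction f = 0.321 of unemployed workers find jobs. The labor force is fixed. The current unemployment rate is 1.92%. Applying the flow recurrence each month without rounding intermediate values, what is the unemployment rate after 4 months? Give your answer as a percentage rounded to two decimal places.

With a fixed labor force, u_{t+1} = u_t + s·(1−u_t) − f·u_t = u_t·(1−s−f) + s.
Here 1−s−f = 0.645 and s = 0.034.
u_1 = 0.019200 × 0.645 + 0.034 = 0.046384.
u_2 = 0.046384 × 0.645 + 0.034 = 0.063918.
u_3 = 0.063918 × 0.645 + 0.034 = 0.075227.
u_4 = 0.075227 × 0.645 + 0.034 = 0.082521.

Unemployment rate after four months ≈ 8.25%.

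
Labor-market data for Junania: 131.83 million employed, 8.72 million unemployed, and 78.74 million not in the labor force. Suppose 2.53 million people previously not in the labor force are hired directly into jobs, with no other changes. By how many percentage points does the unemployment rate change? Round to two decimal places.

Initially, labor force = 131.83 + 8.72 = 140.55 million, so u = 8.72/140.55 = 6.20%.
After the change, employed and labor force both rise by 2.53; unemployed unchanged → E = 134.36, U = 8.72, labor force = 143.08 million.
New unemployment rate = 8.72 / 143.08 = 6.09%.
Change = 6.09% − 6.20% = −0.11 percentage points.

The unemployment rate changes by −0.11 percentage points.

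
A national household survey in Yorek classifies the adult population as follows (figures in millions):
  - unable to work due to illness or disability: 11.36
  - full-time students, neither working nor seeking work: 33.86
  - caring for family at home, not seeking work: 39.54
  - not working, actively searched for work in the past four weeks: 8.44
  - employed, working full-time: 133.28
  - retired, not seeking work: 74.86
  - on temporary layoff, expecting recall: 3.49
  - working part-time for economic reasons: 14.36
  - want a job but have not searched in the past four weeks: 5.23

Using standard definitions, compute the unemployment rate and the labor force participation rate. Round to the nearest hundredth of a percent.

Unemployment rate ≈ 7.48%; labor force participation rate ≈ 49.19%.

Employed = 133.28 + 14.36 = 147.64 million (anyone who worked, including part-time for economic reasons, counts as employed).
Unemployed = 8.44 + 3.49 = 11.93 million (jobless and actively searching, or on temporary layoff).
Labor force = 147.64 + 11.93 = 159.57 million.
Not in labor force = 11.36 + 33.86 + 39.54 + 74.86 + 5.23 = 164.85 million (those not working and not actively searching are outside the labor force — including those who want a job but have given up searching).
Civilian working-age population = 159.57 + 164.85 = 324.42 million.
Unemployment rate = 11.93 / 159.57 = 7.48%.
Labor force participation rate = 159.57 / 324.42 = 49.19%.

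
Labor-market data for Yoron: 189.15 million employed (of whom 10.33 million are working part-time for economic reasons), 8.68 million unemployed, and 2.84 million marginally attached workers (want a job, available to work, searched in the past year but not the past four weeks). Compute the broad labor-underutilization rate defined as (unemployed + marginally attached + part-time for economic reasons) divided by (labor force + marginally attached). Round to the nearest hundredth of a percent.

Labor force = 189.15 + 8.68 = 197.83 million.
Numerator = 8.68 + 2.84 + 10.33 = 21.85 million.
Denominator = 197.83 + 2.84 = 200.67 million.
Broad rate = 21.85 / 200.67 = 10.89%.

Broad underutilization rate ≈ 10.89%.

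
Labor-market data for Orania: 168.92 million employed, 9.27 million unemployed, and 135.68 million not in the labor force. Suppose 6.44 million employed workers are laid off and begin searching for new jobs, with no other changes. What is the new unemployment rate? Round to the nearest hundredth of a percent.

New unemployment rate ≈ 8.82%.

Initially, labor force = 168.92 + 9.27 = 178.19 million, so u = 9.27/178.19 = 5.20%.
After the change, employed falls and unemployed rises by 6.44; labor force unchanged → E = 162.48, U = 15.71, labor force = 178.19 million.
New unemployment rate = 15.71 / 178.19 = 8.82%.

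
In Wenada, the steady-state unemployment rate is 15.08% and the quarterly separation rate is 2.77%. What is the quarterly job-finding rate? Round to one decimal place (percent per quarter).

From u* = s/(s+f): f = s·(1−u)/u.
f = 2.77 × (1 − 0.1508) / 0.1508 = 2.3523 / 0.1508 ≈ 15.6% per quarter.

Job-finding rate ≈ 15.6% per quarter.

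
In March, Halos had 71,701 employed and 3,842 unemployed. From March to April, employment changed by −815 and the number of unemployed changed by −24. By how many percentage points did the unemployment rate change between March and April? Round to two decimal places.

March: labor force = 71,701 + 3,842 = 75,543; u = 3,842/75,543 = 5.09%.
April: labor force = 70,886 + 3,818 = 74,704; u = 3,818/74,704 = 5.11%.
Change = 5.11% − 5.09% = +0.02 pp.

The unemployment rate changed by +0.02 percentage points.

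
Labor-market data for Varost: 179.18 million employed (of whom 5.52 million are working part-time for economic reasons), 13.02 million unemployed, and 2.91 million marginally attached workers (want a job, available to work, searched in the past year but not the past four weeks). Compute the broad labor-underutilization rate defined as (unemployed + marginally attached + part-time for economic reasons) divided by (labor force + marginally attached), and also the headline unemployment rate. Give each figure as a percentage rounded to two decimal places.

Broad underutilization rate ≈ 10.99%; headline unemployment rate ≈ 6.77%.

Labor force = 179.18 + 13.02 = 192.20 million.
Numerator = 13.02 + 2.91 + 5.52 = 21.45 million.
Denominator = 192.20 + 2.91 = 195.11 million.
Broad rate = 21.45 / 195.11 = 10.99%.
Headline unemployment rate = 13.02 / 192.20 = 6.77%.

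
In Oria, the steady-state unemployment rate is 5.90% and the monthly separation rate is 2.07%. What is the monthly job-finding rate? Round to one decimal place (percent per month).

Job-finding rate ≈ 33.0% per month.

From u* = s/(s+f): f = s·(1−u)/u.
f = 2.07 × (1 − 0.0590) / 0.0590 = 1.9479 / 0.0590 ≈ 33.0% per month.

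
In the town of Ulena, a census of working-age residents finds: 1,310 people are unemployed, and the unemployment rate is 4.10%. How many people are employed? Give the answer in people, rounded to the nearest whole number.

Labor force = U / u = 1,310 / 0.0410 ≈ 31,951.
Employed = labor force − unemployed = 31,951 − 1,310 = 30,641.

About 30,641 are employed.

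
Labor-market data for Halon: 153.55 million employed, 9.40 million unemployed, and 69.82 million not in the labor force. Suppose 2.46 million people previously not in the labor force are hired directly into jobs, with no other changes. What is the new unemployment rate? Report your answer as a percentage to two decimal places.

Initially, labor force = 153.55 + 9.40 = 162.95 million, so u = 9.40/162.95 = 5.77%.
After the change, employed and labor force both rise by 2.46; unemployed unchanged → E = 156.01, U = 9.40, labor force = 165.41 million.
New unemployment rate = 9.40 / 165.41 = 5.68%.

New unemployment rate ≈ 5.68%.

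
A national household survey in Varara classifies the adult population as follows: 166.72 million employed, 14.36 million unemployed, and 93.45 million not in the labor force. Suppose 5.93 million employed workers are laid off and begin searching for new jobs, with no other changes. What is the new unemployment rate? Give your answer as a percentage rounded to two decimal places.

Initially, labor force = 166.72 + 14.36 = 181.08 million, so u = 14.36/181.08 = 7.93%.
After the change, employed falls and unemployed rises by 5.93; labor force unchanged → E = 160.79, U = 20.29, labor force = 181.08 million.
New unemployment rate = 20.29 / 181.08 = 11.20%.

New unemployment rate ≈ 11.20%.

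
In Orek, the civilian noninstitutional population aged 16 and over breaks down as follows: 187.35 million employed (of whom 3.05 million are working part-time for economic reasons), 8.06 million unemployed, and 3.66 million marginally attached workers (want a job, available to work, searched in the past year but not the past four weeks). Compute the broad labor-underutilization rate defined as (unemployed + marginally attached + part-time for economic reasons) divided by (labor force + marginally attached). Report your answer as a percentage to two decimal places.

Labor force = 187.35 + 8.06 = 195.41 million.
Numerator = 8.06 + 3.66 + 3.05 = 14.77 million.
Denominator = 195.41 + 3.66 = 199.07 million.
Broad rate = 14.77 / 199.07 = 7.42%.

Broad underutilization rate ≈ 7.42%.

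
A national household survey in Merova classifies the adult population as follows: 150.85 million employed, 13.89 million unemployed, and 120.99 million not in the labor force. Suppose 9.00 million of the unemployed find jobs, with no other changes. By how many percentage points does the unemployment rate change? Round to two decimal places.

The unemployment rate changes by −5.46 percentage points.

Initially, labor force = 150.85 + 13.89 = 164.74 million, so u = 13.89/164.74 = 8.43%.
After the change, unemployed falls and employed rises by 9.00; labor force unchanged → E = 159.85, U = 4.89, labor force = 164.74 million.
New unemployment rate = 4.89 / 164.74 = 2.97%.
Change = 2.97% − 8.43% = −5.46 percentage points.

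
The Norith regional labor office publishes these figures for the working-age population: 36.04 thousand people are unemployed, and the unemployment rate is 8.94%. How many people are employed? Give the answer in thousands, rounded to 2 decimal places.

Labor force = U / u = 36.04 / 0.0894 ≈ 403.13 thousand.
Employed = labor force − unemployed = 403.13 − 36.04 = 367.09 thousand.

About 367.09 thousand are employed.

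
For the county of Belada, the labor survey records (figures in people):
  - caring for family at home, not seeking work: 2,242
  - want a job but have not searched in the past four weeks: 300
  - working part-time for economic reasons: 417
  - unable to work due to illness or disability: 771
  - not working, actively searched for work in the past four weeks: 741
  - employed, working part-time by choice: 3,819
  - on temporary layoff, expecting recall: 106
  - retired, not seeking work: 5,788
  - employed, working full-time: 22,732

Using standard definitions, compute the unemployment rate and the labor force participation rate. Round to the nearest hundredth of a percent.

Employed = 417 + 3,819 + 22,732 = 26,968 (anyone who worked, including part-time for economic reasons, counts as employed).
Unemployed = 741 + 106 = 847 (jobless and actively searching, or on temporary layoff).
Labor force = 26,968 + 847 = 27,815.
Not in labor force = 2,242 + 300 + 771 + 5,788 = 9,101 (those not working and not actively searching are outside the labor force — including those who want a job but have given up searching).
Civilian working-age population = 27,815 + 9,101 = 36,916.
Unemployment rate = 847 / 27,815 = 3.05%.
Labor force participation rate = 27,815 / 36,916 = 75.35%.

Unemployment rate ≈ 3.05%; labor force participation rate ≈ 75.35%.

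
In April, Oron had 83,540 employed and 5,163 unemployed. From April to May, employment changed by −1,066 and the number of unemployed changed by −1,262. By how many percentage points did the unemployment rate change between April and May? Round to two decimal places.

The unemployment rate changed by −1.30 percentage points.

April: labor force = 83,540 + 5,163 = 88,703; u = 5,163/88,703 = 5.82%.
May: labor force = 82,474 + 3,901 = 86,375; u = 3,901/86,375 = 4.52%.
Change = 4.52% − 5.82% = −1.30 pp.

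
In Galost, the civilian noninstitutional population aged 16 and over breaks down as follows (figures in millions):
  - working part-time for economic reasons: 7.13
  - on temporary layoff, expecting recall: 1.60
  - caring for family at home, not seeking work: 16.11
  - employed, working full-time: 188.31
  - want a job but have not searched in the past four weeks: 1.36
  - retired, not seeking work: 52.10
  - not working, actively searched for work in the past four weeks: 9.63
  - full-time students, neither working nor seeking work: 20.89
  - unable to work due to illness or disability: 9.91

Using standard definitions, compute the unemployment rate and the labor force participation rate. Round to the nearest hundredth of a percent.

Employed = 7.13 + 188.31 = 195.44 million (anyone who worked, including part-time for economic reasons, counts as employed).
Unemployed = 1.60 + 9.63 = 11.23 million (jobless and actively searching, or on temporary layoff).
Labor force = 195.44 + 11.23 = 206.67 million.
Not in labor force = 16.11 + 1.36 + 52.10 + 20.89 + 9.91 = 100.37 million (those not working and not actively searching are outside the labor force — including those who want a job but have given up searching).
Civilian working-age population = 206.67 + 100.37 = 307.04 million.
Unemployment rate = 11.23 / 206.67 = 5.43%.
Labor force participation rate = 206.67 / 307.04 = 67.31%.

Unemployment rate ≈ 5.43%; labor force participation rate ≈ 67.31%.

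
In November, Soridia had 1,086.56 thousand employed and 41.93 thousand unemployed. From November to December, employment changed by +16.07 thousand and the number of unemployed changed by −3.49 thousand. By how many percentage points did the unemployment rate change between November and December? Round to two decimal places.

November: labor force = 1,086.56 + 41.93 = 1,128.49; u = 41.93/1,128.49 = 3.72%.
December: labor force = 1,102.63 + 38.44 = 1,141.07; u = 38.44/1,141.07 = 3.37%.
Change = 3.37% − 3.72% = −0.35 pp.

The unemployment rate changed by −0.35 percentage points.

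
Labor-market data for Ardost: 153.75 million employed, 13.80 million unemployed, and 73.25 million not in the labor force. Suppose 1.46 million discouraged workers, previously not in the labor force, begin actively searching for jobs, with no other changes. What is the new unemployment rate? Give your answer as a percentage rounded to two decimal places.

New unemployment rate ≈ 9.03%.

Initially, labor force = 153.75 + 13.80 = 167.55 million, so u = 13.80/167.55 = 8.24%.
After the change, unemployed and labor force both rise by 1.46 → E = 153.75, U = 15.26, labor force = 169.01 million.
New unemployment rate = 15.26 / 169.01 = 9.03%.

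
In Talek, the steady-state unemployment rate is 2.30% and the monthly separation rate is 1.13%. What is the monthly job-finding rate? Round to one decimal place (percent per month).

Job-finding rate ≈ 48.0% per month.

From u* = s/(s+f): f = s·(1−u)/u.
f = 1.13 × (1 − 0.0230) / 0.0230 = 1.1040 / 0.0230 ≈ 48.0% per month.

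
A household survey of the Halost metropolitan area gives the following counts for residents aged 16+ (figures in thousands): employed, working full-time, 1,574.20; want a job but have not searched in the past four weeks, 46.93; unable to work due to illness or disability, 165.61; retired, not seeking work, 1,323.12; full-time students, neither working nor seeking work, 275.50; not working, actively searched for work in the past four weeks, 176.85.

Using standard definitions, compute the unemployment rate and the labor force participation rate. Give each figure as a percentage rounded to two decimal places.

Unemployment rate ≈ 10.10%; labor force participation rate ≈ 49.16%.

Employed = 1,574.20 thousand.
Unemployed = 176.85 thousand.
Labor force = 1,574.20 + 176.85 = 1,751.05 thousand.
Not in labor force = 46.93 + 165.61 + 1,323.12 + 275.50 = 1,811.16 thousand (those not working and not actively searching are outside the labor force — including those who want a job but have given up searching).
Civilian working-age population = 1,751.05 + 1,811.16 = 3,562.21 thousand.
Unemployment rate = 176.85 / 1,751.05 = 10.10%.
Labor force participation rate = 1,751.05 / 3,562.21 = 49.16%.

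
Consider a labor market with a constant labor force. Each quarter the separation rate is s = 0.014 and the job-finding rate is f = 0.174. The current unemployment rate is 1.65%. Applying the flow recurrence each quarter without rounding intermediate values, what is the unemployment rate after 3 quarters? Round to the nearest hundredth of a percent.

With a fixed labor force, u_{t+1} = u_t + s·(1−u_t) − f·u_t = u_t·(1−s−f) + s.
Here 1−s−f = 0.812 and s = 0.014.
u_1 = 0.016500 × 0.812 + 0.014 = 0.027398.
u_2 = 0.027398 × 0.812 + 0.014 = 0.036247.
u_3 = 0.036247 × 0.812 + 0.014 = 0.043433.

Unemployment rate after three quarters ≈ 4.34%.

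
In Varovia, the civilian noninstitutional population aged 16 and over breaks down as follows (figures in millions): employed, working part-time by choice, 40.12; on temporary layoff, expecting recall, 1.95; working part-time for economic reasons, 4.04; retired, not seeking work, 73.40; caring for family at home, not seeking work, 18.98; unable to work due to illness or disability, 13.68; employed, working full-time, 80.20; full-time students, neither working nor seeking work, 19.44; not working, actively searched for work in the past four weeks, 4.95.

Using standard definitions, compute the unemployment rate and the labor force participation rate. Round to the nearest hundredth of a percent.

Unemployment rate ≈ 5.26%; labor force participation rate ≈ 51.12%.

Employed = 40.12 + 4.04 + 80.20 = 124.36 million (anyone who worked, including part-time for economic reasons, counts as employed).
Unemployed = 1.95 + 4.95 = 6.90 million (jobless and actively searching, or on temporary layoff).
Labor force = 124.36 + 6.90 = 131.26 million.
Not in labor force = 73.40 + 18.98 + 13.68 + 19.44 = 125.50 million (those not working and not actively searching are outside the labor force).
Civilian working-age population = 131.26 + 125.50 = 256.76 million.
Unemployment rate = 6.90 / 131.26 = 5.26%.
Labor force participation rate = 131.26 / 256.76 = 51.12%.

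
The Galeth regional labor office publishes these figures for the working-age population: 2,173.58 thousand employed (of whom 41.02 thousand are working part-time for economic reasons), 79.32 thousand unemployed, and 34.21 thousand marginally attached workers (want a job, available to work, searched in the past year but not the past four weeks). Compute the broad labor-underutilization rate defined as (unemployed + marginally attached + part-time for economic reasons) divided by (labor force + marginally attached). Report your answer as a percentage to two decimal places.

Broad underutilization rate ≈ 6.76%.

Labor force = 2,173.58 + 79.32 = 2,252.90 thousand.
Numerator = 79.32 + 34.21 + 41.02 = 154.55 thousand.
Denominator = 2,252.90 + 34.21 = 2,287.11 thousand.
Broad rate = 154.55 / 2,287.11 = 6.76%.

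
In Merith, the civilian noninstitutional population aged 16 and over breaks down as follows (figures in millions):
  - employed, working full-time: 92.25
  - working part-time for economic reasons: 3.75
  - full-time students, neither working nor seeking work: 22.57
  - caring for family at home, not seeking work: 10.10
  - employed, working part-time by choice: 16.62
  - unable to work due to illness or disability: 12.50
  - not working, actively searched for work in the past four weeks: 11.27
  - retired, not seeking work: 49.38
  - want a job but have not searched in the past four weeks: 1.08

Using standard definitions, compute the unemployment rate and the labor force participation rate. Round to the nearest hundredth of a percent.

Unemployment rate ≈ 9.10%; labor force participation rate ≈ 56.44%.

Employed = 92.25 + 3.75 + 16.62 = 112.62 million (anyone who worked, including part-time for economic reasons, counts as employed).
Unemployed = 11.27 million.
Labor force = 112.62 + 11.27 = 123.89 million.
Not in labor force = 22.57 + 10.10 + 12.50 + 49.38 + 1.08 = 95.63 million (those not working and not actively searching are outside the labor force — including those who want a job but have given up searching).
Civilian working-age population = 123.89 + 95.63 = 219.52 million.
Unemployment rate = 11.27 / 123.89 = 9.10%.
Labor force participation rate = 123.89 / 219.52 = 56.44%.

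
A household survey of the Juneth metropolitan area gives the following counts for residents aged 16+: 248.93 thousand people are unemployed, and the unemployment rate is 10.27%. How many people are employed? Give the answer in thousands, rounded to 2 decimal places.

Labor force = U / u = 248.93 / 0.1027 ≈ 2,423.86 thousand.
Employed = labor force − unemployed = 2,423.86 − 248.93 = 2,174.93 thousand.

About 2,174.93 thousand are employed.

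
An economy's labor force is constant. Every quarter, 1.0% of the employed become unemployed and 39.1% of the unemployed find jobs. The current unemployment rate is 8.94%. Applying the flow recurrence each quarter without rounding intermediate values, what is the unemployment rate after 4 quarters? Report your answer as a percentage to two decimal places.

Unemployment rate after four quarters ≈ 3.32%.

With a fixed labor force, u_{t+1} = u_t + s·(1−u_t) − f·u_t = u_t·(1−s−f) + s.
Here 1−s−f = 0.599 and s = 0.010.
u_1 = 0.089400 × 0.599 + 0.010 = 0.063551.
u_2 = 0.063551 × 0.599 + 0.010 = 0.048067.
u_3 = 0.048067 × 0.599 + 0.010 = 0.038792.
u_4 = 0.038792 × 0.599 + 0.010 = 0.033236.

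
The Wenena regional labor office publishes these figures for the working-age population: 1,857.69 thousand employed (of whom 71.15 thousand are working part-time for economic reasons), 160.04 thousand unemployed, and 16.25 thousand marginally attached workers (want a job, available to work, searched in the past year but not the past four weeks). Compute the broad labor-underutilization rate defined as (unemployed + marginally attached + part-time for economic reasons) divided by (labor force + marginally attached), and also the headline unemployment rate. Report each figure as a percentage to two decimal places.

Labor force = 1,857.69 + 160.04 = 2,017.73 thousand.
Numerator = 160.04 + 16.25 + 71.15 = 247.44 thousand.
Denominator = 2,017.73 + 16.25 = 2,033.98 thousand.
Broad rate = 247.44 / 2,033.98 = 12.17%.
Headline unemployment rate = 160.04 / 2,017.73 = 7.93%.

Broad underutilization rate ≈ 12.17%; headline unemployment rate ≈ 7.93%.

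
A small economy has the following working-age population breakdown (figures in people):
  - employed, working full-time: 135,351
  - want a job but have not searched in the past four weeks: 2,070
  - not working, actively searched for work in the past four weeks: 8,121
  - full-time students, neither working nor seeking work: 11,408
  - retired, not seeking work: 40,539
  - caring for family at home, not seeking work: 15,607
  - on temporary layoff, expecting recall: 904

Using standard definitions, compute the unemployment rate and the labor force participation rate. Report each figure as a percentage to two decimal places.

Employed = 135,351.
Unemployed = 8,121 + 904 = 9,025 (jobless and actively searching, or on temporary layoff).
Labor force = 135,351 + 9,025 = 144,376.
Not in labor force = 2,070 + 11,408 + 40,539 + 15,607 = 69,624 (those not working and not actively searching are outside the labor force — including those who want a job but have given up searching).
Civilian working-age population = 144,376 + 69,624 = 214,000.
Unemployment rate = 9,025 / 144,376 = 6.25%.
Labor force participation rate = 144,376 / 214,000 = 67.47%.

Unemployment rate ≈ 6.25%; labor force participation rate ≈ 67.47%.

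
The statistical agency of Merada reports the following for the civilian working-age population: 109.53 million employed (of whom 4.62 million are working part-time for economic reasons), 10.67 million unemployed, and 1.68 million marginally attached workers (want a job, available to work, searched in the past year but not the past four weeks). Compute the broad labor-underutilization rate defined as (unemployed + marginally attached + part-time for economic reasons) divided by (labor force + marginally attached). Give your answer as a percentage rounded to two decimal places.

Labor force = 109.53 + 10.67 = 120.20 million.
Numerator = 10.67 + 1.68 + 4.62 = 16.97 million.
Denominator = 120.20 + 1.68 = 121.88 million.
Broad rate = 16.97 / 121.88 = 13.92%.

Broad underutilization rate ≈ 13.92%.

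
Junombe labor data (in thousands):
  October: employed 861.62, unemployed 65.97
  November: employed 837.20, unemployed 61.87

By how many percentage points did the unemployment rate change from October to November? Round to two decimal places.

October: labor force = 861.62 + 65.97 = 927.59; u = 65.97/927.59 = 7.11%.
November: labor force = 837.20 + 61.87 = 899.07; u = 61.87/899.07 = 6.88%.
Change = 6.88% − 7.11% = −0.23 pp.

The unemployment rate changed by −0.23 percentage points.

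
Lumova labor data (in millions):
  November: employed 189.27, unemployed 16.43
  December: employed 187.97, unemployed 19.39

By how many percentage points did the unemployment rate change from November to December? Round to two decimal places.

November: labor force = 189.27 + 16.43 = 205.70; u = 16.43/205.70 = 7.99%.
December: labor force = 187.97 + 19.39 = 207.36; u = 19.39/207.36 = 9.35%.
Change = 9.35% − 7.99% = +1.36 pp.

The unemployment rate changed by +1.36 percentage points.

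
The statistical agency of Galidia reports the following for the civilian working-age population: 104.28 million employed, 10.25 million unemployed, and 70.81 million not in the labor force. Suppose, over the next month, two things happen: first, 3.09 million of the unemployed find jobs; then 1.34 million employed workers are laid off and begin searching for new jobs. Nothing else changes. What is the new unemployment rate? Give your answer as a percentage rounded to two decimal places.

Initially, labor force = 104.28 + 10.25 = 114.53 million, so u = 10.25/114.53 = 8.95%.
After the first change, unemployed falls and employed rises by 3.09; labor force unchanged → E = 107.37, U = 7.16, labor force = 114.53 million.
After the second change, employed falls and unemployed rises by 1.34; labor force unchanged → E = 106.03, U = 8.50, labor force = 114.53 million.
New unemployment rate = 8.50 / 114.53 = 7.42%.

New unemployment rate ≈ 7.42%.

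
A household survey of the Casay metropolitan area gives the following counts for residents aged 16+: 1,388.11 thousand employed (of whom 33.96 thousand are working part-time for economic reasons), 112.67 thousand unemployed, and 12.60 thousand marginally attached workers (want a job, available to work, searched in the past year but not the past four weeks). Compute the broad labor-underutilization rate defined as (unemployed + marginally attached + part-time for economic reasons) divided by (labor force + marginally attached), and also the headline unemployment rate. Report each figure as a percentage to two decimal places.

Broad underutilization rate ≈ 10.52%; headline unemployment rate ≈ 7.51%.

Labor force = 1,388.11 + 112.67 = 1,500.78 thousand.
Numerator = 112.67 + 12.60 + 33.96 = 159.23 thousand.
Denominator = 1,500.78 + 12.60 = 1,513.38 thousand.
Broad rate = 159.23 / 1,513.38 = 10.52%.
Headline unemployment rate = 112.67 / 1,500.78 = 7.51%.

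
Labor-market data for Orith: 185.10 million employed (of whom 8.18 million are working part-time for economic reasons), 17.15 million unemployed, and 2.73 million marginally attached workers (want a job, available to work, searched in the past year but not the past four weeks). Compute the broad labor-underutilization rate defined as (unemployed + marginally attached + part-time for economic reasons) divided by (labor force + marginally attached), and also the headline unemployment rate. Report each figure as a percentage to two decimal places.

Labor force = 185.10 + 17.15 = 202.25 million.
Numerator = 17.15 + 2.73 + 8.18 = 28.06 million.
Denominator = 202.25 + 2.73 = 204.98 million.
Broad rate = 28.06 / 204.98 = 13.69%.
Headline unemployment rate = 17.15 / 202.25 = 8.48%.

Broad underutilization rate ≈ 13.69%; headline unemployment rate ≈ 8.48%.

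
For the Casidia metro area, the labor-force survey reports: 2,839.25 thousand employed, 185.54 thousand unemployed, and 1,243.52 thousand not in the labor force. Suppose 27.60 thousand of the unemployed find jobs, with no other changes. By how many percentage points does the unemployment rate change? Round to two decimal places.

The unemployment rate changes by −0.91 percentage points.

Initially, labor force = 2,839.25 + 185.54 = 3,024.79 thousand, so u = 185.54/3,024.79 = 6.13%.
After the change, unemployed falls and employed rises by 27.60; labor force unchanged → E = 2,866.85, U = 157.94, labor force = 3,024.79 thousand.
New unemployment rate = 157.94 / 3,024.79 = 5.22%.
Change = 5.22% − 6.13% = −0.91 percentage points.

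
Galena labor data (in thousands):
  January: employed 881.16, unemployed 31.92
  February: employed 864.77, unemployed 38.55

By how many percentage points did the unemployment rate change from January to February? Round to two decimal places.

The unemployment rate changed by +0.77 percentage points.

January: labor force = 881.16 + 31.92 = 913.08; u = 31.92/913.08 = 3.50%.
February: labor force = 864.77 + 38.55 = 903.32; u = 38.55/903.32 = 4.27%.
Change = 4.27% − 3.50% = +0.77 pp.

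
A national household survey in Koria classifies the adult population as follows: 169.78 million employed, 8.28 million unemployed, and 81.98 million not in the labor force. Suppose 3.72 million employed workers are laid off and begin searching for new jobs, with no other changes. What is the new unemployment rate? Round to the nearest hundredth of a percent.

New unemployment rate ≈ 6.74%.

Initially, labor force = 169.78 + 8.28 = 178.06 million, so u = 8.28/178.06 = 4.65%.
After the change, employed falls and unemployed rises by 3.72; labor force unchanged → E = 166.06, U = 12.00, labor force = 178.06 million.
New unemployment rate = 12.00 / 178.06 = 6.74%.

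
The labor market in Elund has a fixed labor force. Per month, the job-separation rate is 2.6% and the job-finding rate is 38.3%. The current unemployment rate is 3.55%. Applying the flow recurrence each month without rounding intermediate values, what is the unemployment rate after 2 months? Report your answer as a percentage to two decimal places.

With a fixed labor force, u_{t+1} = u_t + s·(1−u_t) − f·u_t = u_t·(1−s−f) + s.
Here 1−s−f = 0.591 and s = 0.026.
u_1 = 0.035500 × 0.591 + 0.026 = 0.046980.
u_2 = 0.046980 × 0.591 + 0.026 = 0.053765.

Unemployment rate after two months ≈ 5.38%.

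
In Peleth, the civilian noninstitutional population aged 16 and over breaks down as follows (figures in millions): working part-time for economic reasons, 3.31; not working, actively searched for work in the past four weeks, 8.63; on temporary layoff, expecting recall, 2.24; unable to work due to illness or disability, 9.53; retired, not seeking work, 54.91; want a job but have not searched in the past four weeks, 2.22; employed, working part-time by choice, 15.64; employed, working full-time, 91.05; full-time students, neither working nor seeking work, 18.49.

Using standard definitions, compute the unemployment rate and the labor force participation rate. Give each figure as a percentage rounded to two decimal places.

Employed = 3.31 + 15.64 + 91.05 = 110.00 million (anyone who worked, including part-time for economic reasons, counts as employed).
Unemployed = 8.63 + 2.24 = 10.87 million (jobless and actively searching, or on temporary layoff).
Labor force = 110.00 + 10.87 = 120.87 million.
Not in labor force = 9.53 + 54.91 + 2.22 + 18.49 = 85.15 million (those not working and not actively searching are outside the labor force — including those who want a job but have given up searching).
Civilian working-age population = 120.87 + 85.15 = 206.02 million.
Unemployment rate = 10.87 / 120.87 = 8.99%.
Labor force participation rate = 120.87 / 206.02 = 58.67%.

Unemployment rate ≈ 8.99%; labor force participation rate ≈ 58.67%.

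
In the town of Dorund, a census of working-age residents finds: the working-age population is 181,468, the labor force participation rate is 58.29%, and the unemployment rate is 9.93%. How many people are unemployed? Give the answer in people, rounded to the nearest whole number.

Labor force = 0.5829 × 181,468 = 105,778.
Unemployed = 0.0993 × 105,778 ≈ 10,504.

About 10,504 are unemployed.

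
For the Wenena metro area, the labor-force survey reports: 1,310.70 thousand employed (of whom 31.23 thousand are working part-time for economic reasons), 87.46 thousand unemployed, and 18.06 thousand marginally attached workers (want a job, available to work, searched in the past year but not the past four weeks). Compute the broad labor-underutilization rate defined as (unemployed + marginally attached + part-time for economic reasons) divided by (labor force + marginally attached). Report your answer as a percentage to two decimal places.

Labor force = 1,310.70 + 87.46 = 1,398.16 thousand.
Numerator = 87.46 + 18.06 + 31.23 = 136.75 thousand.
Denominator = 1,398.16 + 18.06 = 1,416.22 thousand.
Broad rate = 136.75 / 1,416.22 = 9.66%.

Broad underutilization rate ≈ 9.66%.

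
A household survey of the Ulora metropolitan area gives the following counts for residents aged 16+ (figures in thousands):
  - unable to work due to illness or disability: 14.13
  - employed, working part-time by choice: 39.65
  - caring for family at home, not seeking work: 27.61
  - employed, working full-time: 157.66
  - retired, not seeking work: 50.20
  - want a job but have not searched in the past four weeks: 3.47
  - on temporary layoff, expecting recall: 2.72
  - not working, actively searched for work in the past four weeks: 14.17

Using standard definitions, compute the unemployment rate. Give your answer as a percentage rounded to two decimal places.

Unemployment rate ≈ 7.89%.

Employed = 39.65 + 157.66 = 197.31 thousand.
Unemployed = 2.72 + 14.17 = 16.89 thousand (jobless and actively searching, or on temporary layoff).
Labor force = 197.31 + 16.89 = 214.20 thousand.
Unemployment rate = 16.89 / 214.20 = 7.89%.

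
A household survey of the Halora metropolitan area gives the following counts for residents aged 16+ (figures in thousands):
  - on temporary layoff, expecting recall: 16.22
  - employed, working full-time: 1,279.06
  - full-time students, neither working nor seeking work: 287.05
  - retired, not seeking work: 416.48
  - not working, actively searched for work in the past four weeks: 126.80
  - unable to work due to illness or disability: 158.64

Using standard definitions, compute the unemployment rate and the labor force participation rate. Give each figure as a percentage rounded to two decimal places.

Unemployment rate ≈ 10.06%; labor force participation rate ≈ 62.26%.

Employed = 1,279.06 thousand.
Unemployed = 16.22 + 126.80 = 143.02 thousand (jobless and actively searching, or on temporary layoff).
Labor force = 1,279.06 + 143.02 = 1,422.08 thousand.
Not in labor force = 287.05 + 416.48 + 158.64 = 862.17 thousand (those not working and not actively searching are outside the labor force).
Civilian working-age population = 1,422.08 + 862.17 = 2,284.25 thousand.
Unemployment rate = 143.02 / 1,422.08 = 10.06%.
Labor force participation rate = 1,422.08 / 2,284.25 = 62.26%.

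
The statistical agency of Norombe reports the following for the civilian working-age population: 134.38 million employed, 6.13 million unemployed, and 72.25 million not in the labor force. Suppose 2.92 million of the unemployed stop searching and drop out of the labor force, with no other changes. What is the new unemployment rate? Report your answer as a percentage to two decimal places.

Initially, labor force = 134.38 + 6.13 = 140.51 million, so u = 6.13/140.51 = 4.36%.
After the change, unemployed and labor force both fall by 2.92 → E = 134.38, U = 3.21, labor force = 137.59 million.
New unemployment rate = 3.21 / 137.59 = 2.33%.

New unemployment rate ≈ 2.33%.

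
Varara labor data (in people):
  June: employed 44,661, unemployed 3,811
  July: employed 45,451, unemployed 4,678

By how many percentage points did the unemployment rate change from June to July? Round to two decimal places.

June: labor force = 44,661 + 3,811 = 48,472; u = 3,811/48,472 = 7.86%.
July: labor force = 45,451 + 4,678 = 50,129; u = 4,678/50,129 = 9.33%.
Change = 9.33% − 7.86% = +1.47 pp.

The unemployment rate changed by +1.47 percentage points.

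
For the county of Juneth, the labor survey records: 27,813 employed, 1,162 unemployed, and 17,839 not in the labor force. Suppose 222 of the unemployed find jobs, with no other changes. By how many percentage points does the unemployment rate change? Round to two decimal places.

Initially, labor force = 27,813 + 1,162 = 28,975, so u = 1,162/28,975 = 4.01%.
After the change, unemployed falls and employed rises by 222; labor force unchanged → E = 28,035, U = 940, labor force = 28,975.
New unemployment rate = 940 / 28,975 = 3.24%.
Change = 3.24% − 4.01% = −0.77 percentage points.

The unemployment rate changes by −0.77 percentage points.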